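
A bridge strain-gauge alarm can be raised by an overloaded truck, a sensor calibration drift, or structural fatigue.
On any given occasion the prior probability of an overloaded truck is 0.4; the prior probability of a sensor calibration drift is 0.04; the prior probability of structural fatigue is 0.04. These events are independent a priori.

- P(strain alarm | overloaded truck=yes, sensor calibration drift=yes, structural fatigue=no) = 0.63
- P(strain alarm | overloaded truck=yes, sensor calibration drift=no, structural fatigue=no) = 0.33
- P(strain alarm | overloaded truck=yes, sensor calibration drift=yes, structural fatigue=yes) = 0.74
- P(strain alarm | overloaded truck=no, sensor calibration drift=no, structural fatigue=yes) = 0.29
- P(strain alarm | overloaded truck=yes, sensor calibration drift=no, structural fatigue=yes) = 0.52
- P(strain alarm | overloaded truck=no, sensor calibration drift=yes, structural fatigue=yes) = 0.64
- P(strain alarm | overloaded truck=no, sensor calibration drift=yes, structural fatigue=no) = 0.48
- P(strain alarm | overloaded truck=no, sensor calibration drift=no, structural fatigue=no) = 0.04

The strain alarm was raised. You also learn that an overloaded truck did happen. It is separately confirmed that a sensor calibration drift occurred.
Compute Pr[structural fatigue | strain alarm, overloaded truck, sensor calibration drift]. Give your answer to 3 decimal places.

Pr[structural fatigue | strain alarm, overloaded truck, sensor calibration drift] ≈ 0.047

P(strain alarm | overloaded truck, sensor calibration drift) = 0.63×0.96 + 0.74×0.04 = 0.604800 + 0.029600 = 0.634400
Restricting to configurations with structural fatigue present: 0.74×0.04 = 0.029600.
Hence the posterior is 0.029600/0.634400 ≈ 0.047.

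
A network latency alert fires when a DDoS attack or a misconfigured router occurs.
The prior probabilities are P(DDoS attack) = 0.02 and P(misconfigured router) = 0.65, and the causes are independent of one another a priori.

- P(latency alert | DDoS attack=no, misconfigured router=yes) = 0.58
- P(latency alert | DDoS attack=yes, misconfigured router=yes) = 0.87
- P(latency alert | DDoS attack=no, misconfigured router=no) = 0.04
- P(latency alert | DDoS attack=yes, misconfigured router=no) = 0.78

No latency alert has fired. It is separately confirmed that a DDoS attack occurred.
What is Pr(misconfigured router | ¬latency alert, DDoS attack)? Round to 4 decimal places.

Pr(misconfigured router | ¬latency alert, DDoS attack) ≈ 0.5232

Enumerate both values of misconfigured router and weight by the priors:
  P(¬latency alert | DDoS attack) = 0.22·0.35 + 0.13·0.65
        = 0.077000 + 0.084500 = 0.161500
The terms with misconfigured router present sum to 0.084500, so
  P(misconfigured router | ¬latency alert, DDoS attack) = 0.084500 / 0.161500 ≈ 0.5232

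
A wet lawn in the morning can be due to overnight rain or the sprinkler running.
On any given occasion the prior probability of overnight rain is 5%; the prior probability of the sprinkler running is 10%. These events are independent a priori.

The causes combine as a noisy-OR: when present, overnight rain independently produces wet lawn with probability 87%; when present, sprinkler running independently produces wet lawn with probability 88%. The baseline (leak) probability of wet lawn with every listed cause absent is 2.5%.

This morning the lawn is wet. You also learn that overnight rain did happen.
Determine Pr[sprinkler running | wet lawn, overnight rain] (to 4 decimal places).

Under noisy-OR, P(wet lawn | causes) = 1 − (1−0.025)·∏(1−qᵢ) over the active causes.
Weight on sprinkler running=true, given the evidence: 0.98479*0.1 = 0.098479
Normalizer over all consistent configurations: 0.87325*0.9 + 0.98479*0.1 = 0.884404
Posterior = 0.098479 / 0.884404 ≈ 0.1114

Pr[sprinkler running | wet lawn, overnight rain] ≈ 0.1114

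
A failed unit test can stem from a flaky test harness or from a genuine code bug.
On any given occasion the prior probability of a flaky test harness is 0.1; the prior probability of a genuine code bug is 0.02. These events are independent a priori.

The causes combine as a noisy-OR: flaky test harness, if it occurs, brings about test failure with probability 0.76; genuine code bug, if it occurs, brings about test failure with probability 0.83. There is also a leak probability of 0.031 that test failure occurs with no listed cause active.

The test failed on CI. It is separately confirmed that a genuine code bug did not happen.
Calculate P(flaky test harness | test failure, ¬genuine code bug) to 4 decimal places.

P(flaky test harness | test failure, ¬genuine code bug) ≈ 0.7334

Under noisy-OR, P(test failure | causes) = 1 − (1−0.031)·∏(1−qᵢ) over the active causes.
P(test failure | ¬genuine code bug) = 0.031*0.9 + 0.76744*0.1 = 0.027900 + 0.076744 = 0.104644
The flaky test harness-present share is 0.76744*0.1 = 0.076744.
Hence the posterior is 0.076744/0.104644 ≈ 0.7334.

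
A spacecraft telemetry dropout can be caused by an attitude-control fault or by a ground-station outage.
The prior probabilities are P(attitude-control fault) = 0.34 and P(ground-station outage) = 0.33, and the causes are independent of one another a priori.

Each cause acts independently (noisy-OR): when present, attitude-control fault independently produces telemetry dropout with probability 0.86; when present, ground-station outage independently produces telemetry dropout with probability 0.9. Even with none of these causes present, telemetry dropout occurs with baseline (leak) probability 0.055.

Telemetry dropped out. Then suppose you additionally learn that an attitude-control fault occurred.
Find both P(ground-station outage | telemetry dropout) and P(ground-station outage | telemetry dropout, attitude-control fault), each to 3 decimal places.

P(ground-station outage | telemetry dropout) ≈ 0.581; P(ground-station outage | telemetry dropout, attitude-control fault) ≈ 0.359

Under noisy-OR, P(telemetry dropout | causes) = 1 − (1−0.055)·∏(1−qᵢ) over the active causes.
Numerator (weight on configurations with ground-station outage): 0.197218 + 0.110716 = 0.307934
Normalizer over all consistent configurations: 0.055·0.66·0.67 + 0.9055·0.66·0.33 + 0.8677·0.34·0.67 + 0.98677·0.34·0.33 = 0.529917
P(ground-station outage | telemetry dropout) = 0.307934/0.529917 ≈ 0.581

With the extra evidence:
For the numerator, keep only ground-station outage=true terms: 0.98677×0.33 = 0.325634
Denominator P(telemetry dropout | attitude-control fault): 0.8677×0.67 + 0.98677×0.33 = 0.906993
Posterior = 0.325634 / 0.906993 ≈ 0.359
The drop from 0.581 to 0.359 is the explaining-away (discounting) effect.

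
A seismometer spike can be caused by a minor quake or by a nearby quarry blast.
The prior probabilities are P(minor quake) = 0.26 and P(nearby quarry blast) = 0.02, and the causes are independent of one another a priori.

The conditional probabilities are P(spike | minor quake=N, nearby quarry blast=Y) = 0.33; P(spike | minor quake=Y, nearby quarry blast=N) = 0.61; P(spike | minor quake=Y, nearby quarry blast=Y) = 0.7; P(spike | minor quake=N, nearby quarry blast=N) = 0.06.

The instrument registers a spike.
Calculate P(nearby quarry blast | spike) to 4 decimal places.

P(nearby quarry blast | spike) ≈ 0.0411

Enumerate the 4 (minor quake, nearby quarry blast) configurations and weight by the priors:
  P(spike) = 0.06*0.74*0.98 + 0.33*0.74*0.02 + 0.61*0.26*0.98 + 0.7*0.26*0.02
        = 0.043512 + 0.004884 + 0.155428 + 0.003640 = 0.207464
Keeping only the nearby quarry blast-present terms gives 0.008524, so
  P(nearby quarry blast | spike) = 0.008524 / 0.207464 ≈ 0.0411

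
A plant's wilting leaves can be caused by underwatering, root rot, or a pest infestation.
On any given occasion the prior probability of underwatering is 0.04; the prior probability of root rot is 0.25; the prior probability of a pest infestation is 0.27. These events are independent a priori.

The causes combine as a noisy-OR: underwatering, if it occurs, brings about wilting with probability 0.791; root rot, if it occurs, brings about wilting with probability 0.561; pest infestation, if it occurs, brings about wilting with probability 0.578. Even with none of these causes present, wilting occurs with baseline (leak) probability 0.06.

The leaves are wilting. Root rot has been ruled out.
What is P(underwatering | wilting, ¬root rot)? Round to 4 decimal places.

Under noisy-OR, P(wilting | causes) = 1 − (1−0.06)·∏(1−qᵢ) over the active causes.
Enumerate the 4 (underwatering, pest infestation) configurations and weight by the priors:
  P(wilting | ¬root rot) = 0.06*0.96*0.73 + 0.60332*0.96*0.27 + 0.80354*0.04*0.73 + 0.917094*0.04*0.27
        = 0.042048 + 0.156381 + 0.023463 + 0.009905 = 0.231797
The terms with underwatering present sum to 0.033368, so
  P(underwatering | wilting, ¬root rot) = 0.033368 / 0.231797 ≈ 0.1440

P(underwatering | wilting, ¬root rot) ≈ 0.1440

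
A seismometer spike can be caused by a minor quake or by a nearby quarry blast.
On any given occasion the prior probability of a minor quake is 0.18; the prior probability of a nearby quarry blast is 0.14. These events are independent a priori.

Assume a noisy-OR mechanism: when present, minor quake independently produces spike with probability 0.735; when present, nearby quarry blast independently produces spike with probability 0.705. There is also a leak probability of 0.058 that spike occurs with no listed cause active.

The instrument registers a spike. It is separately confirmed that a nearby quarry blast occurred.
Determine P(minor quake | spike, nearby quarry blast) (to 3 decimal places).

Under noisy-OR, P(spike | causes) = 1 − (1−0.058)·∏(1−qᵢ) over the active causes.
For the numerator, keep only minor quake=true terms: 0.926359·0.18 = 0.166745
The normalizing constant is 0.72211·0.82 + 0.926359·0.18 = 0.758875
Posterior = 0.166745 / 0.758875 ≈ 0.220

P(minor quake | spike, nearby quarry blast) ≈ 0.220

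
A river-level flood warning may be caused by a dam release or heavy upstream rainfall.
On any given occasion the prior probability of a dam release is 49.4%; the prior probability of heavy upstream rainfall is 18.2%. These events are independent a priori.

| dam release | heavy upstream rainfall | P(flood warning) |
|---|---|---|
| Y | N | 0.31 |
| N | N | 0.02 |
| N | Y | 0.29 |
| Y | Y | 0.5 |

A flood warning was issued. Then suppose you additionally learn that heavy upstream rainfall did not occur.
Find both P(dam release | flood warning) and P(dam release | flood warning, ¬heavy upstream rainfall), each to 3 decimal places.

P(dam release | flood warning) ≈ 0.830; P(dam release | flood warning, ¬heavy upstream rainfall) ≈ 0.938

Weight on dam release=true, given the evidence: 0.125269 + 0.044954 = 0.170223
Denominator P(flood warning): 0.02×0.506×0.818 + 0.29×0.506×0.182 + 0.31×0.494×0.818 + 0.5×0.494×0.182 = 0.205208
P(dam release | flood warning) = 0.170223/0.205208 ≈ 0.830

Now condition on the additional information:
Enumerate both values of dam release and weight by the priors:
  P(flood warning | ¬heavy upstream rainfall) = 0.02×0.506 + 0.31×0.494
        = 0.010120 + 0.153140 = 0.163260
Keeping only the dam release-present terms gives 0.153140, so
  P(dam release | flood warning, ¬heavy upstream rainfall) = 0.153140 / 0.163260 ≈ 0.938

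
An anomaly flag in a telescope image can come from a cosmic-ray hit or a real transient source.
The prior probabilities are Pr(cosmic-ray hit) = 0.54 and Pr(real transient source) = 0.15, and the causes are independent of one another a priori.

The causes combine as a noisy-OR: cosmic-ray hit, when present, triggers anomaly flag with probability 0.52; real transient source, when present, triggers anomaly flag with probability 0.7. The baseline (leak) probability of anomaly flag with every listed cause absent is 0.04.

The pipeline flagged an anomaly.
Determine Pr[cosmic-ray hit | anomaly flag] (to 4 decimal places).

Pr[cosmic-ray hit | anomaly flag] ≈ 0.8305

Under noisy-OR, P(anomaly flag | causes) = 1 − (1−0.04)·∏(1−qᵢ) over the active causes.
Sum P(anomaly flag|·) weighted by the priors over the 4 (cosmic-ray hit, real transient source) configurations:
  P(anomaly flag) = 0.04·0.46·0.85 + 0.712·0.46·0.15 + 0.5392·0.54·0.85 + 0.86176·0.54·0.15
        = 0.015640 + 0.049128 + 0.247493 + 0.069803 = 0.382064
Configurations with cosmic-ray hit contribute 0.317296, so
  P(cosmic-ray hit | anomaly flag) = 0.317296 / 0.382064 ≈ 0.8305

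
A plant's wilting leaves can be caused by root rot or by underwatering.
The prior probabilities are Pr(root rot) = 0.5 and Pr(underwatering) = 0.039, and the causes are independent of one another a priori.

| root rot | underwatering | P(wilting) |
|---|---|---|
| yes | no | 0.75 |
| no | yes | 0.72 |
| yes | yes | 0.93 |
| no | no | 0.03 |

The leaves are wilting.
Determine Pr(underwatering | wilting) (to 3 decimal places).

For the numerator, keep only underwatering=true terms: 0.014040 + 0.018135 = 0.032175
Denominator P(wilting): 0.03·0.5·0.961 + 0.72·0.5·0.039 + 0.75·0.5·0.961 + 0.93·0.5·0.039 = 0.406965
Posterior = 0.032175 / 0.406965 ≈ 0.079

Pr(underwatering | wilting) ≈ 0.079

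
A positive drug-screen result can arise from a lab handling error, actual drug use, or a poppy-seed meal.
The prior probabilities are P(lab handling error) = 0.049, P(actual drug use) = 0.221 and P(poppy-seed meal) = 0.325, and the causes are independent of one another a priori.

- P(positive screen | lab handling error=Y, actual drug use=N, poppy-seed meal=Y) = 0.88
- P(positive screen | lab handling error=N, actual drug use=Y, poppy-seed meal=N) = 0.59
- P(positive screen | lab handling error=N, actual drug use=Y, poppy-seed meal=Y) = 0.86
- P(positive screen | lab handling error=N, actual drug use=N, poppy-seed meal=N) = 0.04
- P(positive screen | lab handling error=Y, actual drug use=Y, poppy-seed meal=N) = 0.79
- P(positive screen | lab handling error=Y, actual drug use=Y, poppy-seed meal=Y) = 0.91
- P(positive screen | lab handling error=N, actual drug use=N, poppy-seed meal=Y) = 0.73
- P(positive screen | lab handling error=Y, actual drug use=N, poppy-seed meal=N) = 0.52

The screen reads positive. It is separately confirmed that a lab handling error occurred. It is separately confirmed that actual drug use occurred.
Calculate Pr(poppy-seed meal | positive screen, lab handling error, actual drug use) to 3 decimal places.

Pr(poppy-seed meal | positive screen, lab handling error, actual drug use) ≈ 0.357

Sum P(positive screen|·) weighted by the priors over both values of poppy-seed meal:
  P(positive screen | lab handling error, actual drug use) = 0.79·0.675 + 0.91·0.325
        = 0.533250 + 0.295750 = 0.829000
The terms with poppy-seed meal present sum to 0.295750, so
  P(poppy-seed meal | positive screen, lab handling error, actual drug use) = 0.295750 / 0.829000 ≈ 0.357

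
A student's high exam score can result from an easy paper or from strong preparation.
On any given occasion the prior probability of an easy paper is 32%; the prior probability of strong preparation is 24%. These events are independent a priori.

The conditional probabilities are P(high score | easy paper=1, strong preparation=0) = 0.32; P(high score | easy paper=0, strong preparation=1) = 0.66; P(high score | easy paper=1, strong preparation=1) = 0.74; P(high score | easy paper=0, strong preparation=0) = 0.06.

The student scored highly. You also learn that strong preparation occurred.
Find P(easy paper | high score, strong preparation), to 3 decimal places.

P(easy paper | high score, strong preparation) ≈ 0.345

Sum P(high score|·) weighted by the priors over both values of easy paper:
  P(high score | strong preparation) = 0.66·0.68 + 0.74·0.32
        = 0.448800 + 0.236800 = 0.685600
Configurations with easy paper contribute 0.236800, so
  P(easy paper | high score, strong preparation) = 0.236800 / 0.685600 ≈ 0.345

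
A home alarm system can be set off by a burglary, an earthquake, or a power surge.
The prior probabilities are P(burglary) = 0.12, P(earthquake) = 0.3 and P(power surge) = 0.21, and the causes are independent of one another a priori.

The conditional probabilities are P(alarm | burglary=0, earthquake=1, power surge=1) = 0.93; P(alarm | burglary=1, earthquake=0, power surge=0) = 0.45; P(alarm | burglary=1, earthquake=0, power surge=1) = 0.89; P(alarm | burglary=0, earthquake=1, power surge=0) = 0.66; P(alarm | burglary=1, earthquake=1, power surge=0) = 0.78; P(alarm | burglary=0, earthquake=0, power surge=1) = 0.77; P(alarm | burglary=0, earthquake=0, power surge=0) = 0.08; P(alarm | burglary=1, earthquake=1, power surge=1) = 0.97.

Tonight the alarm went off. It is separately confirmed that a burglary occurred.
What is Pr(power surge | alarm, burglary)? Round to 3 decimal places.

By total probability over the 4 (earthquake, power surge) configurations:
  P(alarm | burglary) = 0.45*0.7*0.79 + 0.89*0.7*0.21 + 0.78*0.3*0.79 + 0.97*0.3*0.21
        = 0.248850 + 0.130830 + 0.184860 + 0.061110 = 0.625650
Keeping only the power surge-present terms gives 0.191940, so
  P(power surge | alarm, burglary) = 0.191940 / 0.625650 ≈ 0.307

Pr(power surge | alarm, burglary) ≈ 0.307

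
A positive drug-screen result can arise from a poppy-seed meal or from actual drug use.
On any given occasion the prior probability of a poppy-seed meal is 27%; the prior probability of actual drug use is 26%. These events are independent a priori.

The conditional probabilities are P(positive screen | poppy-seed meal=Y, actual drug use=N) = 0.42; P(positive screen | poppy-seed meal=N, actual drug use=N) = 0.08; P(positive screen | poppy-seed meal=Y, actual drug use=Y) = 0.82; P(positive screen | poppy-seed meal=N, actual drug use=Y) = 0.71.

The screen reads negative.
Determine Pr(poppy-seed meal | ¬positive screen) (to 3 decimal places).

By total probability over the 4 (poppy-seed meal, actual drug use) configurations:
  P(¬positive screen) = 0.92*0.73*0.74 + 0.29*0.73*0.26 + 0.58*0.27*0.74 + 0.18*0.27*0.26
        = 0.496984 + 0.055042 + 0.115884 + 0.012636 = 0.680546
Keeping only the poppy-seed meal-present terms gives 0.128520, so
  P(poppy-seed meal | ¬positive screen) = 0.128520 / 0.680546 ≈ 0.189

Pr(poppy-seed meal | ¬positive screen) ≈ 0.189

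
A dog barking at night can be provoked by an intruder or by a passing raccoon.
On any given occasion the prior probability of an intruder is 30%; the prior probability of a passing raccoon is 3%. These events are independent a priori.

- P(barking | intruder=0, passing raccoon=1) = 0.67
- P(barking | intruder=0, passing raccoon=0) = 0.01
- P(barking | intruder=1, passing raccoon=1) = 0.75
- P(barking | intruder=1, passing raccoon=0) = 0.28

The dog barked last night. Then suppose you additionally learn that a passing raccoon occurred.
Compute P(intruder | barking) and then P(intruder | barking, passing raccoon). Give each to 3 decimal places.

P(barking) = 0.01×0.7×0.97 + 0.67×0.7×0.03 + 0.28×0.3×0.97 + 0.75×0.3×0.03 = 0.006790 + 0.014070 + 0.081480 + 0.006750 = 0.109090
The intruder-present share is 0.081480 + 0.006750 = 0.088230.
Hence the posterior is 0.088230/0.109090 ≈ 0.809.

Now condition on the additional information:
P(barking | passing raccoon) = 0.67×0.7 + 0.75×0.3 = 0.469000 + 0.225000 = 0.694000
Of this, 0.225000 comes from 0.75×0.3 (the intruder=true cases).
Hence the posterior is 0.225000/0.694000 ≈ 0.324.
The drop from 0.809 to 0.324 is the explaining-away (discounting) effect.

P(intruder | barking) ≈ 0.809; P(intruder | barking, passing raccoon) ≈ 0.324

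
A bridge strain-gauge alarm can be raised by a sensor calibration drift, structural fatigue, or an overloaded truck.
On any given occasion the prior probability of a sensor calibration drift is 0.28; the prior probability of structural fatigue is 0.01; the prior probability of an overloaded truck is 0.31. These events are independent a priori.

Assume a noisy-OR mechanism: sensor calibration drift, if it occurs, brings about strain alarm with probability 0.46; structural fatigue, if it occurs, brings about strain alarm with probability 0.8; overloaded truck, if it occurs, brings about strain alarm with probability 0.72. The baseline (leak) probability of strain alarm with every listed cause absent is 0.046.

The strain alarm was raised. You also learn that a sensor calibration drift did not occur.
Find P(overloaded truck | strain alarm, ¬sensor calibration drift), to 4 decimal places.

Under noisy-OR, P(strain alarm | causes) = 1 − (1−0.046)·∏(1−qᵢ) over the active causes.
P(strain alarm | ¬sensor calibration drift) = 0.046×0.99×0.69 + 0.73288×0.99×0.31 + 0.8092×0.01×0.69 + 0.946576×0.01×0.31 = 0.031423 + 0.224921 + 0.005583 + 0.002934 = 0.264861
The overloaded truck-present share is 0.224921 + 0.002934 = 0.227855.
So P(overloaded truck | strain alarm, ¬sensor calibration drift) = 0.227855/0.264861 ≈ 0.8603.

P(overloaded truck | strain alarm, ¬sensor calibration drift) ≈ 0.8603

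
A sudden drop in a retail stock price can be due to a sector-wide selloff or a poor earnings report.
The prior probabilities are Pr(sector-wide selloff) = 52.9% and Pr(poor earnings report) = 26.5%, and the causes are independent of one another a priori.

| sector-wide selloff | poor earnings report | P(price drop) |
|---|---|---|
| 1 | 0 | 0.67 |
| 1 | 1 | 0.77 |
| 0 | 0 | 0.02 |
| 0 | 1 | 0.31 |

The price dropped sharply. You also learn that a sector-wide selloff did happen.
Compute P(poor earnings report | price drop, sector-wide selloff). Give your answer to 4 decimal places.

P(poor earnings report | price drop, sector-wide selloff) ≈ 0.2930

P(price drop | sector-wide selloff) = 0.67×0.735 + 0.77×0.265 = 0.492450 + 0.204050 = 0.696500
Of this, 0.204050 comes from 0.77×0.265 (the poor earnings report=true cases).
P(poor earnings report | price drop, sector-wide selloff) = 0.204050 / 0.696500 ≈ 0.2930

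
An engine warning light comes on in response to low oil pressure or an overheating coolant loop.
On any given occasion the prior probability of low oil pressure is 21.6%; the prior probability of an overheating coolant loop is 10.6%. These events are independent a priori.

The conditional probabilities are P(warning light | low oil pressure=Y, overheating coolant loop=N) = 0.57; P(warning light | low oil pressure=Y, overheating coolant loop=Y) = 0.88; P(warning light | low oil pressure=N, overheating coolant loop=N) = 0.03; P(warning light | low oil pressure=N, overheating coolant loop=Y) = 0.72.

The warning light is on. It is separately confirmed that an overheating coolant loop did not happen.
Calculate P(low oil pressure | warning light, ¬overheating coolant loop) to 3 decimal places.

P(low oil pressure | warning light, ¬overheating coolant loop) ≈ 0.840

Weight on low oil pressure=true, given the evidence: 0.57×0.216 = 0.123120
Denominator P(warning light | ¬overheating coolant loop): 0.03×0.784 + 0.57×0.216 = 0.146640
P(low oil pressure | warning light, ¬overheating coolant loop) = 0.123120/0.146640 ≈ 0.840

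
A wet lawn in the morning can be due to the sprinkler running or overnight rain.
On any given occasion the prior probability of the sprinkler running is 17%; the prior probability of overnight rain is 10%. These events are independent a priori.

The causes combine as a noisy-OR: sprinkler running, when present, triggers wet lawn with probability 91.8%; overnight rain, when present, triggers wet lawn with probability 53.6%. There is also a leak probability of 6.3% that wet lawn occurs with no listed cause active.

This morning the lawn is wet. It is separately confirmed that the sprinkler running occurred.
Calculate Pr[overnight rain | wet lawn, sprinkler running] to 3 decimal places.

Pr[overnight rain | wet lawn, sprinkler running] ≈ 0.104

Under noisy-OR, P(wet lawn | causes) = 1 − (1−0.063)·∏(1−qᵢ) over the active causes.
P(wet lawn | sprinkler running) = 0.923166*0.9 + 0.964349*0.1 = 0.830849 + 0.096435 = 0.927284
Of this, 0.096435 comes from 0.964349*0.1 (the overnight rain=true cases).
So P(overnight rain | wet lawn, sprinkler running) = 0.096435/0.927284 ≈ 0.104.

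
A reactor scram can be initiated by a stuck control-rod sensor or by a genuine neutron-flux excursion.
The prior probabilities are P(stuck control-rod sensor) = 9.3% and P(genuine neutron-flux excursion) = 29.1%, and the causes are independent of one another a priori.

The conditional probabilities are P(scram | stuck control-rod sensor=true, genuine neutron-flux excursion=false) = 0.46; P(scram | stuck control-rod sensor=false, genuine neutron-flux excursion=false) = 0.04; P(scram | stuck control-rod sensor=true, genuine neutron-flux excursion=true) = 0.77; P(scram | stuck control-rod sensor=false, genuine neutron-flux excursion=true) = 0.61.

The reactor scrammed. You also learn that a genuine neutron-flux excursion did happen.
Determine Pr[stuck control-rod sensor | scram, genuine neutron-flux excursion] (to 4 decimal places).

P(scram | genuine neutron-flux excursion) = 0.61·0.907 + 0.77·0.093 = 0.553270 + 0.071610 = 0.624880
Restricting to configurations with stuck control-rod sensor present: 0.77·0.093 = 0.071610.
Hence the posterior is 0.071610/0.624880 ≈ 0.1146.

Pr[stuck control-rod sensor | scram, genuine neutron-flux excursion] ≈ 0.1146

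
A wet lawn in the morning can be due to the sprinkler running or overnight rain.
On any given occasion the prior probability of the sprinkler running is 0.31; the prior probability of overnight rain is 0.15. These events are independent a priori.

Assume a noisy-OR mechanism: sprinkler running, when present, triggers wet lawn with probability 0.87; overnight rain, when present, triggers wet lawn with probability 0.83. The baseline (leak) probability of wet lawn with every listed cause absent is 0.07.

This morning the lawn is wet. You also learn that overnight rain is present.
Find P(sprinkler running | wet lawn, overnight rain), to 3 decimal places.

Under noisy-OR, P(wet lawn | causes) = 1 − (1−0.07)·∏(1−qᵢ) over the active causes.
Numerator (weight on configurations with sprinkler running): 0.979447*0.31 = 0.303629
The normalizing constant is 0.8419*0.69 + 0.979447*0.31 = 0.884540
P(sprinkler running | wet lawn, overnight rain) = 0.303629/0.884540 ≈ 0.343

P(sprinkler running | wet lawn, overnight rain) ≈ 0.343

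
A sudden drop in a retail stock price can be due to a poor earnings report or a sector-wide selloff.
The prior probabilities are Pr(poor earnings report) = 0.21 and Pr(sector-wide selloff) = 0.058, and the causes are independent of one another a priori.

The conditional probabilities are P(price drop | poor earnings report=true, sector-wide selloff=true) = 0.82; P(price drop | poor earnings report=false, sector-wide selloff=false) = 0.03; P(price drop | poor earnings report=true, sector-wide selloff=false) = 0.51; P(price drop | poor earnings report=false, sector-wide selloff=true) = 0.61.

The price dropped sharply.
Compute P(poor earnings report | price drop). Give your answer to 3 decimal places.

P(poor earnings report | price drop) ≈ 0.688

P(price drop) = 0.03×0.79×0.942 + 0.61×0.79×0.058 + 0.51×0.21×0.942 + 0.82×0.21×0.058 = 0.022325 + 0.027950 + 0.100888 + 0.009988 = 0.161151
Restricting to configurations with poor earnings report present: 0.100888 + 0.009988 = 0.110876.
So P(poor earnings report | price drop) = 0.110876/0.161151 ≈ 0.688.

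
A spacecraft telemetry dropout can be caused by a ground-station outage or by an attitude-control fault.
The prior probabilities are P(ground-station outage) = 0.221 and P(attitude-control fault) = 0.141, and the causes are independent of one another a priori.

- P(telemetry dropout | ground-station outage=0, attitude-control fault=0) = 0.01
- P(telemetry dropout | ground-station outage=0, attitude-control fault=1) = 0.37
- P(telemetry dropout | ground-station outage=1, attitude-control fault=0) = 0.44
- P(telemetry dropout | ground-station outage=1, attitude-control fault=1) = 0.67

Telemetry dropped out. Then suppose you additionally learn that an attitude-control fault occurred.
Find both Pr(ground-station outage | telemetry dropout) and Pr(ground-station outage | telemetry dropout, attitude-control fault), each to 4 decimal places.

Pr(ground-station outage | telemetry dropout) ≈ 0.6881; Pr(ground-station outage | telemetry dropout, attitude-control fault) ≈ 0.3394

Enumerate the 4 (ground-station outage, attitude-control fault) configurations and weight by the priors:
  P(telemetry dropout) = 0.01·0.779·0.859 + 0.37·0.779·0.141 + 0.44·0.221·0.859 + 0.67·0.221·0.141
        = 0.006692 + 0.040640 + 0.083529 + 0.020878 = 0.151739
The terms with ground-station outage present sum to 0.104407, so
  P(ground-station outage | telemetry dropout) = 0.104407 / 0.151739 ≈ 0.6881

With the extra evidence:
P(telemetry dropout | attitude-control fault) = 0.37*0.779 + 0.67*0.221 = 0.288230 + 0.148070 = 0.436300
Of this, 0.148070 comes from 0.67*0.221 (the ground-station outage=true cases).
P(ground-station outage | telemetry dropout, attitude-control fault) = 0.148070 / 0.436300 ≈ 0.3394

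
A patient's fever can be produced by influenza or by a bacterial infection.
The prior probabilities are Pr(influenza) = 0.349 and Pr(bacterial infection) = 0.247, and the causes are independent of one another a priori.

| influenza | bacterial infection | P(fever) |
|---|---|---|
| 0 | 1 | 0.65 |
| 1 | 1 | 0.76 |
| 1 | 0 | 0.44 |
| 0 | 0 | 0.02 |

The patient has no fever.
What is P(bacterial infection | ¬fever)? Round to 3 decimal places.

P(¬fever) = 0.98*0.651*0.753 + 0.35*0.651*0.247 + 0.56*0.349*0.753 + 0.24*0.349*0.247 = 0.480399 + 0.056279 + 0.147166 + 0.020689 = 0.704533
Restricting to configurations with bacterial infection present: 0.056279 + 0.020689 = 0.076968.
So P(bacterial infection | ¬fever) = 0.076968/0.704533 ≈ 0.109.

P(bacterial infection | ¬fever) ≈ 0.109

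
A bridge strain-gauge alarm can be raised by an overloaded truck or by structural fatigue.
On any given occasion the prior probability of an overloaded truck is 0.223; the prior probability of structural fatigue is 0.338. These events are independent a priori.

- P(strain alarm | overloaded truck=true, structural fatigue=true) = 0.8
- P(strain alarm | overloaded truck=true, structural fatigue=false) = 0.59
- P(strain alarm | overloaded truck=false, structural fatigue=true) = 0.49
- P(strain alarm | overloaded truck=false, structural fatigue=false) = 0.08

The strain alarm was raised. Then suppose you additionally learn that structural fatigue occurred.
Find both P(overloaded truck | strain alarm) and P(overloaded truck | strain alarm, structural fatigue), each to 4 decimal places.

Numerator (weight on configurations with overloaded truck): 0.087099 + 0.060299 = 0.147398
Normalizer over all consistent configurations: 0.08·0.777·0.662 + 0.49·0.777·0.338 + 0.59·0.223·0.662 + 0.8·0.223·0.338 = 0.317235
P(overloaded truck | strain alarm) = 0.147398/0.317235 ≈ 0.4646

Now condition on the additional information:
For the numerator, keep only overloaded truck=true terms: 0.8*0.223 = 0.178400
The normalizing constant is 0.49*0.777 + 0.8*0.223 = 0.559130
P(overloaded truck | strain alarm, structural fatigue) = 0.178400/0.559130 ≈ 0.3191
The drop from 0.4646 to 0.3191 is the explaining-away (discounting) effect.

P(overloaded truck | strain alarm) ≈ 0.4646; P(overloaded truck | strain alarm, structural fatigue) ≈ 0.3191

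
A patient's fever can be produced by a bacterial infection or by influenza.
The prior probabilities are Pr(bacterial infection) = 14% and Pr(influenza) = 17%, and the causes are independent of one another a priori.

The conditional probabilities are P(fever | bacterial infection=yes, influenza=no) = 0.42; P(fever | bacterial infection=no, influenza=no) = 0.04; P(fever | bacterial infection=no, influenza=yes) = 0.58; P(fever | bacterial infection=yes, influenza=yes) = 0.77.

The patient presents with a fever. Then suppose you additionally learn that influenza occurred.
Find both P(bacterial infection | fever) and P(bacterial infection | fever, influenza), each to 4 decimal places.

P(fever) = 0.04*0.86*0.83 + 0.58*0.86*0.17 + 0.42*0.14*0.83 + 0.77*0.14*0.17 = 0.028552 + 0.084796 + 0.048804 + 0.018326 = 0.180478
The bacterial infection-present share is 0.048804 + 0.018326 = 0.067130.
P(bacterial infection | fever) = 0.067130 / 0.180478 ≈ 0.3720

Now also conditioning on influenza=true:
Weight on bacterial infection=true, given the evidence: 0.77×0.14 = 0.107800
The normalizing constant is 0.58×0.86 + 0.77×0.14 = 0.606600
Posterior = 0.107800 / 0.606600 ≈ 0.1777
Conditioning on influenza lowers the posterior on bacterial infection: the classic explaining-away effect in a common-effect structure.

P(bacterial infection | fever) ≈ 0.3720; P(bacterial infection | fever, influenza) ≈ 0.1777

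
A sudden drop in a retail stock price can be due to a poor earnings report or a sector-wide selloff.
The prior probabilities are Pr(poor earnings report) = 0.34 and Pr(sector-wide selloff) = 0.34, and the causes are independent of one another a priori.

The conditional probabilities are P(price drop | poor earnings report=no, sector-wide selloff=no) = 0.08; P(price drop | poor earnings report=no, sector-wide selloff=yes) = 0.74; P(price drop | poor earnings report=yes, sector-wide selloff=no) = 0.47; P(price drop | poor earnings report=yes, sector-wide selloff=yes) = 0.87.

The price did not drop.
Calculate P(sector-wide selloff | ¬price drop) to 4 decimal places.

P(sector-wide selloff | ¬price drop) ≈ 0.1237

For the numerator, keep only sector-wide selloff=true terms: 0.058344 + 0.015028 = 0.073372
Denominator P(¬price drop): 0.92·0.66·0.66 + 0.26·0.66·0.34 + 0.53·0.34·0.66 + 0.13·0.34·0.34 = 0.593056
Posterior = 0.073372 / 0.593056 ≈ 0.1237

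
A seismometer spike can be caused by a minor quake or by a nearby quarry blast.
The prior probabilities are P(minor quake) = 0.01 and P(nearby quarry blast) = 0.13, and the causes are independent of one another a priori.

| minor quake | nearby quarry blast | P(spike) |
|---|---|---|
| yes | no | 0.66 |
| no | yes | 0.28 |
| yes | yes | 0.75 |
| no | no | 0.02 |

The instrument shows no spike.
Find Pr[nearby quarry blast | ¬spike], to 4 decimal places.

Pr[nearby quarry blast | ¬spike] ≈ 0.0989

By total probability over the 4 (minor quake, nearby quarry blast) configurations:
  P(¬spike) = 0.98×0.99×0.87 + 0.72×0.99×0.13 + 0.34×0.01×0.87 + 0.25×0.01×0.13
        = 0.844074 + 0.092664 + 0.002958 + 0.000325 = 0.940021
Configurations with nearby quarry blast contribute 0.092989, so
  P(nearby quarry blast | ¬spike) = 0.092989 / 0.940021 ≈ 0.0989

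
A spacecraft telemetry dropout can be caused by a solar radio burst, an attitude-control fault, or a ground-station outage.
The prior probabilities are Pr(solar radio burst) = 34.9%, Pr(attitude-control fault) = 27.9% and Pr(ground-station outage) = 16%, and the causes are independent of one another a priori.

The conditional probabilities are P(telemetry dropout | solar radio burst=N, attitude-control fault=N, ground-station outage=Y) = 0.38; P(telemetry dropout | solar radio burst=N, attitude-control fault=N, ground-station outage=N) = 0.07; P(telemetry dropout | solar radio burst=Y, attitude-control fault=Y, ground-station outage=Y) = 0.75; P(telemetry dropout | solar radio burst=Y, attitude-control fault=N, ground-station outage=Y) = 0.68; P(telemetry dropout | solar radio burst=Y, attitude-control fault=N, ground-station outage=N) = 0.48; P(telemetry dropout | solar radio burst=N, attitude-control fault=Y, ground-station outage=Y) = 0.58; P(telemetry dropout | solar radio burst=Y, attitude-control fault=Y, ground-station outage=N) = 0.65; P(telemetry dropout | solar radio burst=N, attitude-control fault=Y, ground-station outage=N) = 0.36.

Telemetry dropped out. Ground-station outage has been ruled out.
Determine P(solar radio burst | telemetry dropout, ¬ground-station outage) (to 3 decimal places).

P(telemetry dropout | ¬ground-station outage) = 0.07*0.651*0.721 + 0.36*0.651*0.279 + 0.48*0.349*0.721 + 0.65*0.349*0.279 = 0.032856 + 0.065386 + 0.120782 + 0.063291 = 0.282315
The solar radio burst-present share is 0.120782 + 0.063291 = 0.184073.
Hence the posterior is 0.184073/0.282315 ≈ 0.652.

P(solar radio burst | telemetry dropout, ¬ground-station outage) ≈ 0.652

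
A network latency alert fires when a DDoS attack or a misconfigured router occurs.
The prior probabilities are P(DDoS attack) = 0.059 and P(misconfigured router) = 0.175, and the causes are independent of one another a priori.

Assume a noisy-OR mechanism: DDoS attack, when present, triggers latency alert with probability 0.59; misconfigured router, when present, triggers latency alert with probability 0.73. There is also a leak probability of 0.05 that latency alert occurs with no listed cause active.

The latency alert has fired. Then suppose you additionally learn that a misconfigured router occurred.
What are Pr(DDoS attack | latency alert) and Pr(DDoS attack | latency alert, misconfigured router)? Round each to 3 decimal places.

Pr(DDoS attack | latency alert) ≈ 0.195; Pr(DDoS attack | latency alert, misconfigured router) ≈ 0.070

Under noisy-OR, P(latency alert | causes) = 1 − (1−0.05)·∏(1−qᵢ) over the active causes.
Sum P(latency alert|·) weighted by the priors over the 4 (DDoS attack, misconfigured router) configurations:
  P(latency alert) = 0.05×0.941×0.825 + 0.7435×0.941×0.175 + 0.6105×0.059×0.825 + 0.894835×0.059×0.175
        = 0.038816 + 0.122436 + 0.029716 + 0.009239 = 0.200207
Configurations with DDoS attack contribute 0.038955, so
  P(DDoS attack | latency alert) = 0.038955 / 0.200207 ≈ 0.195

Now also conditioning on misconfigured router=true:
Weight on DDoS attack=true, given the evidence: 0.894835×0.059 = 0.052795
Normalizer over all consistent configurations: 0.7435×0.941 + 0.894835×0.059 = 0.752429
Posterior = 0.052795 / 0.752429 ≈ 0.070
Conditioning on misconfigured router lowers the posterior on DDoS attack: the classic explaining-away effect in a common-effect structure.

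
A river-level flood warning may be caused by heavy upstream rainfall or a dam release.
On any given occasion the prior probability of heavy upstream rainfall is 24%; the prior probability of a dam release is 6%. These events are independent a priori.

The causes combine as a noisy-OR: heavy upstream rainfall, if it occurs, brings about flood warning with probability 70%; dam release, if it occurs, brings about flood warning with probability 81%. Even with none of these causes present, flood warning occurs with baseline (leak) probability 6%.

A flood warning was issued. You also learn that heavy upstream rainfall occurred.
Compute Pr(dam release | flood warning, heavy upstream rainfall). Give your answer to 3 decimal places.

Under noisy-OR, P(flood warning | causes) = 1 − (1−0.06)·∏(1−qᵢ) over the active causes.
P(flood warning | heavy upstream rainfall) = 0.718×0.94 + 0.94642×0.06 = 0.674920 + 0.056785 = 0.731705
Restricting to configurations with dam release present: 0.94642×0.06 = 0.056785.
P(dam release | flood warning, heavy upstream rainfall) = 0.056785 / 0.731705 ≈ 0.078

Pr(dam release | flood warning, heavy upstream rainfall) ≈ 0.078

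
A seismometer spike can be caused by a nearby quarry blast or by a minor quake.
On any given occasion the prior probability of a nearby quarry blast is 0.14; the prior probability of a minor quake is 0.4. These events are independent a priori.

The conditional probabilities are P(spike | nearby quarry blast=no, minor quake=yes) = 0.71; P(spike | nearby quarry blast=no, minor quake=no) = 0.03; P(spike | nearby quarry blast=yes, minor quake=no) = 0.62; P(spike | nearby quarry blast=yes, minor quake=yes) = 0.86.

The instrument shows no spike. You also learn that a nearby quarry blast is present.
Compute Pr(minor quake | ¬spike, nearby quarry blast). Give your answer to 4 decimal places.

Enumerate both values of minor quake and weight by the priors:
  P(¬spike | nearby quarry blast) = 0.38×0.6 + 0.14×0.4
        = 0.228000 + 0.056000 = 0.284000
The terms with minor quake present sum to 0.056000, so
  P(minor quake | ¬spike, nearby quarry blast) = 0.056000 / 0.284000 ≈ 0.1972

Pr(minor quake | ¬spike, nearby quarry blast) ≈ 0.1972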